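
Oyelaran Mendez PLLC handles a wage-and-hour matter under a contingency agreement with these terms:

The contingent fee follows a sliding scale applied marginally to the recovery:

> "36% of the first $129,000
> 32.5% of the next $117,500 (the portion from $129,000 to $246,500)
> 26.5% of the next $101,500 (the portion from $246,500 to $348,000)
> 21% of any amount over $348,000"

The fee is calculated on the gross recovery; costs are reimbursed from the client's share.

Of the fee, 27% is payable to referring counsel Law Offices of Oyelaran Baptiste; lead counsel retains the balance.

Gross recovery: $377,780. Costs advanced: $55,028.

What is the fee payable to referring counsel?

Fee base is the gross recovery, $377,780; costs are reimbursed separately.
First $129,000 at 36% = $46,440.00
Next $117,500 at 32.5% = $38,187.50
Next $101,500 at 26.5% = $26,897.50
Remaining $29,780 at 21% = $6,253.80
Fee: $46,440.00 + $38,187.50 + $26,897.50 + $6,253.80 = $117,778.80
Referral share: 27% of $117,778.80 = $31,800.28; lead counsel retains $117,778.80 − $31,800.28 = $85,978.52.

$31,800.28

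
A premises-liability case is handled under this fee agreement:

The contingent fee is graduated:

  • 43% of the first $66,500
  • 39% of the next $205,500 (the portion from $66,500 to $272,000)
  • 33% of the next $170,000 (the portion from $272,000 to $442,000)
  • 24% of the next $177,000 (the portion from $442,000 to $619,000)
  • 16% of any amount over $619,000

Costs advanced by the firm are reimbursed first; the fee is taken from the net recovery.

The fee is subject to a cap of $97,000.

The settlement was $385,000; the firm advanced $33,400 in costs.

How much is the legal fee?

$97,000.00

Fee base (net of costs): $385,000 − $33,400 = $351,600
First $66,500 at 43% = $28,595.00
Next $205,500 at 39% = $80,145.00
Remaining $79,600 at 33% = $26,268.00
Fee: $28,595.00 + $80,145.00 + $26,268.00 = $135,008.00
$135,008.00 exceeds the $97,000 cap, so the fee is capped at $97,000.00.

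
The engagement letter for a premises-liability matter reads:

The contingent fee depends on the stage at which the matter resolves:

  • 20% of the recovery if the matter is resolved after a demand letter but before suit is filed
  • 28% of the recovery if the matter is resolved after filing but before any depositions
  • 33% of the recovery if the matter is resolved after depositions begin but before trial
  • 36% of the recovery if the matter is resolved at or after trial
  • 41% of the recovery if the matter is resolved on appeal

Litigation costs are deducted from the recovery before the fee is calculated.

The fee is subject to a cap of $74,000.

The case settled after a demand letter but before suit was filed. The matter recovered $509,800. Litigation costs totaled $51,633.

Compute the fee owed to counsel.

$74,000.00

Fee base (net of costs): $509,800 − $51,633 = $458,167
The matter settled after a demand letter but before suit was filed, so the 20% rate applies.
$458,167 × 20% = $91,633.40
$91,633.40 exceeds the $74,000 cap, so the fee is capped at $74,000.00.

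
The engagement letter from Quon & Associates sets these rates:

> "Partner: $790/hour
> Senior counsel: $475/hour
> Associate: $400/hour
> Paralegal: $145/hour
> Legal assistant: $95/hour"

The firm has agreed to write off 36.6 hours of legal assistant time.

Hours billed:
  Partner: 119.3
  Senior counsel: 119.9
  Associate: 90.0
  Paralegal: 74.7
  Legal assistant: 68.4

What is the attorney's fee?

$201,052.00

Partner: 119.3 × $790 = $94,247.00
Senior counsel: 119.9 × $475 = $56,952.50
Associate: 90.0 × $400 = $36,000.00
Paralegal: 74.7 × $145 = $10,831.50
Legal assistant: 68.4 × $95 = $6,498.00
Subtotal: $204,529.00
Write-off: 36.6 × $95 = $3,477.00
Total: $204,529.00 − $3,477.00 = $201,052.00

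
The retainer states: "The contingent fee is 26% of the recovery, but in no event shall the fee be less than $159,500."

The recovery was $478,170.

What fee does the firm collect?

$159,500.00

26% of $478,170 = $124,324.20
That is below the $159,500 minimum, so the minimum applies.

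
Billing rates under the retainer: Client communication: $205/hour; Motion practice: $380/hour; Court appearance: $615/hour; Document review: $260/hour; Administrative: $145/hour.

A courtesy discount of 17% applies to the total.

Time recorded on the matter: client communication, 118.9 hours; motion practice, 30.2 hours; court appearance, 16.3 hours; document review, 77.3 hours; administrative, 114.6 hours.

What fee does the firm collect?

Client communication: 118.9 × $205 = $24,374.50
Motion practice: 30.2 × $380 = $11,476.00
Court appearance: 16.3 × $615 = $10,024.50
Document review: 77.3 × $260 = $20,098.00
Administrative: 114.6 × $145 = $16,617.00
Subtotal: $82,590.00
Less 17% discount: −$14,040.30
Total: $82,590.00 − $14,040.30 = $68,549.70

$68,549.70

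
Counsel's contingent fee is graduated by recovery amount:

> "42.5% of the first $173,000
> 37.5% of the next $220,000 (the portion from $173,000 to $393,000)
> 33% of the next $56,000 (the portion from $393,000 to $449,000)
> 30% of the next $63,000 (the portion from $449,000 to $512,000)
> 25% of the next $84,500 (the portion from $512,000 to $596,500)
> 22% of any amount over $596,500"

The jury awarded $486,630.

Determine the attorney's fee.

First $173,000 at 42.5% = $73,525.00
Next $220,000 at 37.5% = $82,500.00
Next $56,000 at 33% = $18,480.00
Remaining $37,630 at 30% = $11,289.00
Fee: $73,525.00 + $82,500.00 + $18,480.00 + $11,289.00 = $185,794.00

$185,794.00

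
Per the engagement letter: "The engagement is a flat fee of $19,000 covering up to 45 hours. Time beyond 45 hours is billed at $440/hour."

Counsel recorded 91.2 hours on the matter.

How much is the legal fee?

$39,328.00

Flat fee: $19,000.00
Excess hours: 91.2 − 45 = 46.2
Overrun: 46.2 × $440 = $20,328.00
Total: $19,000.00 + $20,328.00 = $39,328.00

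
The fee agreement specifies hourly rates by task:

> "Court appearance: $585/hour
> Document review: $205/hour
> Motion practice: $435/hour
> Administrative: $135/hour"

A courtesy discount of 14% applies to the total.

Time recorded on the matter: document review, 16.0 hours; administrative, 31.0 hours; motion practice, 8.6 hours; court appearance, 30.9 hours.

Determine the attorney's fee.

Court appearance: 30.9 × $585 = $18,076.50
Document review: 16.0 × $205 = $3,280.00
Motion practice: 8.6 × $435 = $3,741.00
Administrative: 31.0 × $135 = $4,185.00
Subtotal: $29,282.50
Less 14% discount: −$4,099.55
Total: $29,282.50 − $4,099.55 = $25,182.95

$25,182.95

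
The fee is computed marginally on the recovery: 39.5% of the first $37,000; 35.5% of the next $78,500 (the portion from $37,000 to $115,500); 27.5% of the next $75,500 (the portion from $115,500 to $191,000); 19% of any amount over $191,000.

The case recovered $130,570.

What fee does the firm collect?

$46,626.75

First $37,000 at 39.5% = $14,615.00
Next $78,500 at 35.5% = $27,867.50
Remaining $15,070 at 27.5% = $4,144.25
Fee: $14,615.00 + $27,867.50 + $4,144.25 = $46,626.75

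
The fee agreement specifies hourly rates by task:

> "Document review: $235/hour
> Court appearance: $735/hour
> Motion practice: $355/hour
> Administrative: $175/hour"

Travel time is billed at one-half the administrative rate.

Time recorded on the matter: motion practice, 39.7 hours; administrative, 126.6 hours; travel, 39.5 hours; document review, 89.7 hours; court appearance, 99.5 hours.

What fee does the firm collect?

Document review: 89.7 × $235 = $21,079.50
Court appearance: 99.5 × $735 = $73,132.50
Motion practice: 39.7 × $355 = $14,093.50
Administrative: 126.6 × $175 = $22,155.00
Subtotal: $21,079.50 + $73,132.50 + $14,093.50 + $22,155.00 = $130,460.50
Travel: 39.5 × ($175 ÷ 2) = 39.5 × $87.50 = $3,456.25
Total: $130,460.50 + $3,456.25 = $133,916.75

$133,916.75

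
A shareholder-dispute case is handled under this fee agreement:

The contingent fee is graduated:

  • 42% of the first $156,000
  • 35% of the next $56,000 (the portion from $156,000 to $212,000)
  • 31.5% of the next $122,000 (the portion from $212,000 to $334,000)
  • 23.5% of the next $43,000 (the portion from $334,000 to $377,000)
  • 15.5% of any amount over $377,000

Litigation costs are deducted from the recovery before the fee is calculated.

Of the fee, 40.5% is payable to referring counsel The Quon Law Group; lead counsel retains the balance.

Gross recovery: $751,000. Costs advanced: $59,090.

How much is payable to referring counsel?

Fee base (net of costs): $751,000 − $59,090 = $691,910
First $156,000 at 42% = $65,520.00
Next $56,000 at 35% = $19,600.00
Next $122,000 at 31.5% = $38,430.00
Next $43,000 at 23.5% = $10,105.00
Remaining $314,910 at 15.5% = $48,811.05
Fee: $65,520.00 + $19,600.00 + $38,430.00 + $10,105.00 + $48,811.05 = $182,466.05
Referral share: 40.5% of $182,466.05 = $73,898.75; lead counsel retains $182,466.05 − $73,898.75 = $108,567.30.

$73,898.75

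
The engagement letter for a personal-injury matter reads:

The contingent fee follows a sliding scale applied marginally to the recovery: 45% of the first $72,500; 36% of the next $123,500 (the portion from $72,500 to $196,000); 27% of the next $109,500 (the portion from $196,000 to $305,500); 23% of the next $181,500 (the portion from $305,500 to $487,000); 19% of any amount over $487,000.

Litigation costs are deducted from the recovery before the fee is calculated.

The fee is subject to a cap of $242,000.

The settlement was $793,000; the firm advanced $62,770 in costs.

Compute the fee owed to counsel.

Fee base (net of costs): $793,000 − $62,770 = $730,230
First $72,500 at 45% = $32,625.00
Next $123,500 at 36% = $44,460.00
Next $109,500 at 27% = $29,565.00
Next $181,500 at 23% = $41,745.00
Remaining $243,230 at 19% = $46,213.70
Fee: $32,625.00 + $44,460.00 + $29,565.00 + $41,745.00 + $46,213.70 = $194,608.70
$194,608.70 is under the $242,000 cap.

$194,608.70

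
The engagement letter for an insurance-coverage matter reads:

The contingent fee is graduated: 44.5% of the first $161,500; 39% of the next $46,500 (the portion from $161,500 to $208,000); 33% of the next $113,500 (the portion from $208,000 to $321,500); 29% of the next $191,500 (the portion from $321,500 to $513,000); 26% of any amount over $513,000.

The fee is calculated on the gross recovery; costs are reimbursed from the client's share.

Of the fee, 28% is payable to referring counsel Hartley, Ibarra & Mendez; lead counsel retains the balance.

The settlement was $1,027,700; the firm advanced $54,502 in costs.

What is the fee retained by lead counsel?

Fee base is the gross recovery, $1,027,700; costs are reimbursed separately.
First $161,500 at 44.5% = $71,867.50
Next $46,500 at 39% = $18,135.00
Next $113,500 at 33% = $37,455.00
Next $191,500 at 29% = $55,535.00
Remaining $514,700 at 26% = $133,822.00
Fee: $71,867.50 + $18,135.00 + $37,455.00 + $55,535.00 + $133,822.00 = $316,814.50
Referral share: 28% of $316,814.50 = $88,708.06; lead counsel retains $316,814.50 − $88,708.06 = $228,106.44.

$228,106.44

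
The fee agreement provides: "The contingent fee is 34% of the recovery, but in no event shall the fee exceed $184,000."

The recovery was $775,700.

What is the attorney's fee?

$184,000.00

34% of $775,700 = $263,738.00
That exceeds the $184,000 cap, so the fee is capped at $184,000.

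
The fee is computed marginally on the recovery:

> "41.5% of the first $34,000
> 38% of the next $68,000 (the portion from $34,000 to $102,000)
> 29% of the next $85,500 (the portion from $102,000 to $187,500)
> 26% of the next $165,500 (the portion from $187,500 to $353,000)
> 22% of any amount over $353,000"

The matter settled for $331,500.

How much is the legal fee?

First $34,000 at 41.5% = $14,110.00
Next $68,000 at 38% = $25,840.00
Next $85,500 at 29% = $24,795.00
Remaining $144,000 at 26% = $37,440.00
Fee: $14,110.00 + $25,840.00 + $24,795.00 + $37,440.00 = $102,185.00

$102,185.00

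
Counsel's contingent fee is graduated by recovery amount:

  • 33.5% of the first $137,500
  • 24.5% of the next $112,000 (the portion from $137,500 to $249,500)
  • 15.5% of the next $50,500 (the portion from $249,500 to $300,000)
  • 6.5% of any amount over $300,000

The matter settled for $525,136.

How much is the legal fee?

$95,963.84

First $137,500 at 33.5% = $46,062.50
Next $112,000 at 24.5% = $27,440.00
Next $50,500 at 15.5% = $7,827.50
Remaining $225,136 at 6.5% = $14,633.84
Fee: $46,062.50 + $27,440.00 + $7,827.50 + $14,633.84 = $95,963.84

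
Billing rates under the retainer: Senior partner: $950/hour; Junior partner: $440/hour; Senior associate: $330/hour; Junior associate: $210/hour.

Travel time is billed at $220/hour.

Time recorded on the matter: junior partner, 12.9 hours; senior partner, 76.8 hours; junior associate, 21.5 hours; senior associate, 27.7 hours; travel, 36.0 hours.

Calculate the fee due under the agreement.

$100,212.00

Senior partner: 76.8 × $950 = $72,960.00
Junior partner: 12.9 × $440 = $5,676.00
Senior associate: 27.7 × $330 = $9,141.00
Junior associate: 21.5 × $210 = $4,515.00
Subtotal: $72,960.00 + $5,676.00 + $9,141.00 + $4,515.00 = $92,292.00
Travel: 36.0 × $220 = $7,920.00
Total: $92,292.00 + $7,920.00 = $100,212.00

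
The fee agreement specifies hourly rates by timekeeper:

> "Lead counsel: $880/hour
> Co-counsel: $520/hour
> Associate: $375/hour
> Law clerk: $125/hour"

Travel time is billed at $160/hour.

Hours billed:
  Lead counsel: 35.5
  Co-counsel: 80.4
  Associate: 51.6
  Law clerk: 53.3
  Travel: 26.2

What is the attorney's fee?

$103,252.50

Lead counsel: 35.5 × $880 = $31,240.00
Co-counsel: 80.4 × $520 = $41,808.00
Associate: 51.6 × $375 = $19,350.00
Law clerk: 53.3 × $125 = $6,662.50
Subtotal: $31,240.00 + $41,808.00 + $19,350.00 + $6,662.50 = $99,060.50
Travel: 26.2 × $160 = $4,192.00
Total: $99,060.50 + $4,192.00 = $103,252.50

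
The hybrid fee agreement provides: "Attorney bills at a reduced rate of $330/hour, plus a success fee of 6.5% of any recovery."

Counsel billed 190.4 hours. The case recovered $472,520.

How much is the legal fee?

Hourly: 190.4 × $330 = $62,832.00
Success fee: 6.5% of $472,520 = $30,713.80
Total: $62,832.00 + $30,713.80 = $93,545.80

$93,545.80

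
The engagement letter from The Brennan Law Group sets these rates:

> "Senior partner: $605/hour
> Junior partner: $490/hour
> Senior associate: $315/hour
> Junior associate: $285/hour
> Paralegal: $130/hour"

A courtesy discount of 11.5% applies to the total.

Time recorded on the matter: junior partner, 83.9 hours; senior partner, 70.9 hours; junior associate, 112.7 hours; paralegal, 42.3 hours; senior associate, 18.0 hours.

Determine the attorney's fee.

$112,655.19

Senior partner: 70.9 × $605 = $42,894.50
Junior partner: 83.9 × $490 = $41,111.00
Senior associate: 18.0 × $315 = $5,670.00
Junior associate: 112.7 × $285 = $32,119.50
Paralegal: 42.3 × $130 = $5,499.00
Subtotal: $127,294.00
Less 11.5% discount: −$14,638.81
Total: $127,294.00 − $14,638.81 = $112,655.19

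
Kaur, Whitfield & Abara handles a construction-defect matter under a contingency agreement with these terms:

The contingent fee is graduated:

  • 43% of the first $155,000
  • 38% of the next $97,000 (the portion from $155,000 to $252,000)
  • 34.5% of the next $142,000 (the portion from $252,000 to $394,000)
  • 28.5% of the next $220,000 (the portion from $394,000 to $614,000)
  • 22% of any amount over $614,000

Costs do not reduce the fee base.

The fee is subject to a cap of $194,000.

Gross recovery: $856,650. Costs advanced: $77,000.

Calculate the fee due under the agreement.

$194,000.00

Fee base is the gross recovery, $856,650; costs are reimbursed separately.
First $155,000 at 43% = $66,650.00
Next $97,000 at 38% = $36,860.00
Next $142,000 at 34.5% = $48,990.00
Next $220,000 at 28.5% = $62,700.00
Remaining $242,650 at 22% = $53,383.00
Fee: $66,650.00 + $36,860.00 + $48,990.00 + $62,700.00 + $53,383.00 = $268,583.00
$268,583.00 exceeds the $194,000 cap, so the fee is capped at $194,000.00.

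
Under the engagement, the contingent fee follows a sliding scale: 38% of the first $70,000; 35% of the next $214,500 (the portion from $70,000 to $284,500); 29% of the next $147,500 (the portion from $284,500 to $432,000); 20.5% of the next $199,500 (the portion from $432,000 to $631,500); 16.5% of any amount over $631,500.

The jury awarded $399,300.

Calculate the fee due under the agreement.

First $70,000 at 38% = $26,600.00
Next $214,500 at 35% = $75,075.00
Remaining $114,800 at 29% = $33,292.00
Fee: $26,600.00 + $75,075.00 + $33,292.00 = $134,967.00

$134,967.00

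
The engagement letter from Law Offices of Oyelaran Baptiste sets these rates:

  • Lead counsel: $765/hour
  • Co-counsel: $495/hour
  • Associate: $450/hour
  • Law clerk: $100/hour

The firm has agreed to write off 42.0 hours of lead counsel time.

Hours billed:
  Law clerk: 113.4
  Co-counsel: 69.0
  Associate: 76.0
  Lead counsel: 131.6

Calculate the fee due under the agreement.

$148,239.00

Lead counsel: 131.6 × $765 = $100,674.00
Co-counsel: 69.0 × $495 = $34,155.00
Associate: 76.0 × $450 = $34,200.00
Law clerk: 113.4 × $100 = $11,340.00
Subtotal: $180,369.00
Write-off: 42.0 × $765 = $32,130.00
Total: $180,369.00 − $32,130.00 = $148,239.00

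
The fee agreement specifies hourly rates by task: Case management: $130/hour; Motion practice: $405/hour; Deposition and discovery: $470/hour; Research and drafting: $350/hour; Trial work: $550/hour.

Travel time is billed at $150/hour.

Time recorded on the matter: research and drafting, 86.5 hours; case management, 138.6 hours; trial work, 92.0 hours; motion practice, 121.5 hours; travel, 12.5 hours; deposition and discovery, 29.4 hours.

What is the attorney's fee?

$163,793.50

Case management: 138.6 × $130 = $18,018.00
Motion practice: 121.5 × $405 = $49,207.50
Deposition and discovery: 29.4 × $470 = $13,818.00
Research and drafting: 86.5 × $350 = $30,275.00
Trial work: 92.0 × $550 = $50,600.00
Subtotal: $18,018.00 + $49,207.50 + $13,818.00 + $30,275.00 + $50,600.00 = $161,918.50
Travel: 12.5 × $150 = $1,875.00
Total: $161,918.50 + $1,875.00 = $163,793.50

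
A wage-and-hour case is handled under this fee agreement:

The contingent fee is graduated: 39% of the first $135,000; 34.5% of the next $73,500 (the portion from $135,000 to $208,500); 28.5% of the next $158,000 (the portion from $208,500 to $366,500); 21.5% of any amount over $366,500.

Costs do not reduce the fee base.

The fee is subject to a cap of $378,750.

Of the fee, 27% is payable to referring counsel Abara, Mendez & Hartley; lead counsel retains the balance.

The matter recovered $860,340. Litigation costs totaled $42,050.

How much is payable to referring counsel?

$61,887.54

Fee base is the gross recovery, $860,340; costs are reimbursed separately.
First $135,000 at 39% = $52,650.00
Next $73,500 at 34.5% = $25,357.50
Next $158,000 at 28.5% = $45,030.00
Remaining $493,840 at 21.5% = $106,175.60
Fee: $52,650.00 + $25,357.50 + $45,030.00 + $106,175.60 = $229,213.10
$229,213.10 is under the $378,750 cap.
Referral share: 27% of $229,213.10 = $61,887.54; lead counsel retains $229,213.10 − $61,887.54 = $167,325.56.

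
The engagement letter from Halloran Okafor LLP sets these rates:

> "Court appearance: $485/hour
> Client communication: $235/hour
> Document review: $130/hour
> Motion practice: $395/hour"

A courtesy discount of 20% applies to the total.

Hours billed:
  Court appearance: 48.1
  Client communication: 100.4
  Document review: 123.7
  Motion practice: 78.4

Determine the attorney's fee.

Court appearance: 48.1 × $485 = $23,328.50
Client communication: 100.4 × $235 = $23,594.00
Document review: 123.7 × $130 = $16,081.00
Motion practice: 78.4 × $395 = $30,968.00
Subtotal: $93,971.50
Less 20% discount: −$18,794.30
Total: $93,971.50 − $18,794.30 = $75,177.20

$75,177.20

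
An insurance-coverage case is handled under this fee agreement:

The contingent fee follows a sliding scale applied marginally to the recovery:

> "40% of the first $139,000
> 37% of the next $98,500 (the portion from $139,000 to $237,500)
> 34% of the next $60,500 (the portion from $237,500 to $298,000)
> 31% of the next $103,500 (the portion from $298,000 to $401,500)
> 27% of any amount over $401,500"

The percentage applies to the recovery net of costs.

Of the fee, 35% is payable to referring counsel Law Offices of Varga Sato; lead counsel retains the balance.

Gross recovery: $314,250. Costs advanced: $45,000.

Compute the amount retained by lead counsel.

Fee base (net of costs): $314,250 − $45,000 = $269,250
First $139,000 at 40% = $55,600.00
Next $98,500 at 37% = $36,445.00
Remaining $31,750 at 34% = $10,795.00
Fee: $55,600.00 + $36,445.00 + $10,795.00 = $102,840.00
Referral share: 35% of $102,840.00 = $35,994.00; lead counsel retains $102,840.00 − $35,994.00 = $66,846.00.

$66,846.00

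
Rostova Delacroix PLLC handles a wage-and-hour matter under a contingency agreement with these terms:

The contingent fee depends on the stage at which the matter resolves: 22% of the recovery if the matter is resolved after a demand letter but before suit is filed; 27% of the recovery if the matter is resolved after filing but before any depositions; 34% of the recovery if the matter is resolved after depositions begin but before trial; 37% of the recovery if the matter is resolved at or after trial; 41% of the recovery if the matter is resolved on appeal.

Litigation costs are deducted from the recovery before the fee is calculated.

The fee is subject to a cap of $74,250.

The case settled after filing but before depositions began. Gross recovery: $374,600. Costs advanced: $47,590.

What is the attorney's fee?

Fee base (net of costs): $374,600 − $47,590 = $327,010
The matter settled after filing but before depositions began, so the 27% rate applies.
$327,010 × 27% = $88,292.70
$88,292.70 exceeds the $74,250 cap, so the fee is capped at $74,250.00.

$74,250.00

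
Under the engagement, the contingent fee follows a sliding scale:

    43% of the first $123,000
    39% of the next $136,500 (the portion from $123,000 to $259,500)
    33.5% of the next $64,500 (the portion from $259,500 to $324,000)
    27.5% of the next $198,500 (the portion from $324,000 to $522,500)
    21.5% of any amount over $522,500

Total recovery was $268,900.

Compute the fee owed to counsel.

First $123,000 at 43% = $52,890.00
Next $136,500 at 39% = $53,235.00
Remaining $9,400 at 33.5% = $3,149.00
Fee: $52,890.00 + $53,235.00 + $3,149.00 = $109,274.00

$109,274.00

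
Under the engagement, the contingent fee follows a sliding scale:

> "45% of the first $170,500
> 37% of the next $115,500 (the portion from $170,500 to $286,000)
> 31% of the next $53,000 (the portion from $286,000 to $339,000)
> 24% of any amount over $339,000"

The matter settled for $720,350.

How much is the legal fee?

First $170,500 at 45% = $76,725.00
Next $115,500 at 37% = $42,735.00
Next $53,000 at 31% = $16,430.00
Remaining $381,350 at 24% = $91,524.00
Fee: $76,725.00 + $42,735.00 + $16,430.00 + $91,524.00 = $227,414.00

$227,414.00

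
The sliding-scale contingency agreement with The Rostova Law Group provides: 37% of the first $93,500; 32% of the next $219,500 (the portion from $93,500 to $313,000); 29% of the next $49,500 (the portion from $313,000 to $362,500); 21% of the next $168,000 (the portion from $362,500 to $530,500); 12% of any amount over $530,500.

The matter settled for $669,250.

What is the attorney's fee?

First $93,500 at 37% = $34,595.00
Next $219,500 at 32% = $70,240.00
Next $49,500 at 29% = $14,355.00
Next $168,000 at 21% = $35,280.00
Remaining $138,750 at 12% = $16,650.00
Fee: $34,595.00 + $70,240.00 + $14,355.00 + $35,280.00 + $16,650.00 = $171,120.00

$171,120.00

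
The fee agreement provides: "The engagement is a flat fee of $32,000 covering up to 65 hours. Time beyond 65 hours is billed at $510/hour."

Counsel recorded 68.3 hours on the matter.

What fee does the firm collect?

Flat fee: $32,000.00
Excess hours: 68.3 − 65 = 3.3
Overrun: 3.3 × $510 = $1,683.00
Total: $32,000.00 + $1,683.00 = $33,683.00

$33,683.00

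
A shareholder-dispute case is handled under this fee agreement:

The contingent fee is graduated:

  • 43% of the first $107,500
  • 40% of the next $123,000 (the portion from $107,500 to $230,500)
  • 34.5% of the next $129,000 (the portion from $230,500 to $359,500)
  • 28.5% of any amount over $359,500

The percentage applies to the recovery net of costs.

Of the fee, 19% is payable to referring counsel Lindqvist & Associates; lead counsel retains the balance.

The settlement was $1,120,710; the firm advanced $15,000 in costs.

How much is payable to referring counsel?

Fee base (net of costs): $1,120,710 − $15,000 = $1,105,710
First $107,500 at 43% = $46,225.00
Next $123,000 at 40% = $49,200.00
Next $129,000 at 34.5% = $44,505.00
Remaining $746,210 at 28.5% = $212,669.85
Fee: $46,225.00 + $49,200.00 + $44,505.00 + $212,669.85 = $352,599.85
Referral share: 19% of $352,599.85 = $66,993.97; lead counsel retains $352,599.85 − $66,993.97 = $285,605.88.

$66,993.97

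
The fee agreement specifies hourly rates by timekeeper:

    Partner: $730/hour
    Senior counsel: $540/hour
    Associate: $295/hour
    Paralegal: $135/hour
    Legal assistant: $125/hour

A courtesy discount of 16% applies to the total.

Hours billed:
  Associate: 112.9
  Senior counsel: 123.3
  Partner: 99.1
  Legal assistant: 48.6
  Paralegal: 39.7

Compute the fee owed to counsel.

Partner: 99.1 × $730 = $72,343.00
Senior counsel: 123.3 × $540 = $66,582.00
Associate: 112.9 × $295 = $33,305.50
Paralegal: 39.7 × $135 = $5,359.50
Legal assistant: 48.6 × $125 = $6,075.00
Subtotal: $183,665.00
Less 16% discount: −$29,386.40
Total: $183,665.00 − $29,386.40 = $154,278.60

$154,278.60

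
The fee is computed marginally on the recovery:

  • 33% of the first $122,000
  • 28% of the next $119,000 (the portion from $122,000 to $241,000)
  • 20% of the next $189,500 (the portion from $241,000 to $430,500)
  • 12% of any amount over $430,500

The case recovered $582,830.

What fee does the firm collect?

$129,759.60

First $122,000 at 33% = $40,260.00
Next $119,000 at 28% = $33,320.00
Next $189,500 at 20% = $37,900.00
Remaining $152,330 at 12% = $18,279.60
Fee: $40,260.00 + $33,320.00 + $37,900.00 + $18,279.60 = $129,759.60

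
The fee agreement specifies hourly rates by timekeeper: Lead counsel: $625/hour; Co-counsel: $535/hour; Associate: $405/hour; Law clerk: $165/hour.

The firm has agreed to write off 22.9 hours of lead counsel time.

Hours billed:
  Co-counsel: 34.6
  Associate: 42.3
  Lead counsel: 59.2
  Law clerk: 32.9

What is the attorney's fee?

Lead counsel: 59.2 × $625 = $37,000.00
Co-counsel: 34.6 × $535 = $18,511.00
Associate: 42.3 × $405 = $17,131.50
Law clerk: 32.9 × $165 = $5,428.50
Subtotal: $78,071.00
Write-off: 22.9 × $625 = $14,312.50
Total: $78,071.00 − $14,312.50 = $63,758.50

$63,758.50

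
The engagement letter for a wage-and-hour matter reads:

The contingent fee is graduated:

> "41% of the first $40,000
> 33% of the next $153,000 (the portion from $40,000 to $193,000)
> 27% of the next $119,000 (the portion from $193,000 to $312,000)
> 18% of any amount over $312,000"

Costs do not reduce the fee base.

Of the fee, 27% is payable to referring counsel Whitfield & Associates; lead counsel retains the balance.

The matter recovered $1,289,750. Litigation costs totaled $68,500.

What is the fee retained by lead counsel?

$200,760.95

Fee base is the gross recovery, $1,289,750; costs are reimbursed separately.
First $40,000 at 41% = $16,400.00
Next $153,000 at 33% = $50,490.00
Next $119,000 at 27% = $32,130.00
Remaining $977,750 at 18% = $175,995.00
Fee: $16,400.00 + $50,490.00 + $32,130.00 + $175,995.00 = $275,015.00
Referral share: 27% of $275,015.00 = $74,254.05; lead counsel retains $275,015.00 − $74,254.05 = $200,760.95.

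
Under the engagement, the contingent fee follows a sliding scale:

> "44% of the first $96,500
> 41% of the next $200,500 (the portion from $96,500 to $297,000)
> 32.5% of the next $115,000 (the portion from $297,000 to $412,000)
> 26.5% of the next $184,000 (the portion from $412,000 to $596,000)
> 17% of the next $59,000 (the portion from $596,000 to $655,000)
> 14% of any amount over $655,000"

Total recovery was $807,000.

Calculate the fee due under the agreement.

First $96,500 at 44% = $42,460.00
Next $200,500 at 41% = $82,205.00
Next $115,000 at 32.5% = $37,375.00
Next $184,000 at 26.5% = $48,760.00
Next $59,000 at 17% = $10,030.00
Remaining $152,000 at 14% = $21,280.00
Fee: $42,460.00 + $82,205.00 + $37,375.00 + $48,760.00 + $10,030.00 + $21,280.00 = $242,110.00

$242,110.00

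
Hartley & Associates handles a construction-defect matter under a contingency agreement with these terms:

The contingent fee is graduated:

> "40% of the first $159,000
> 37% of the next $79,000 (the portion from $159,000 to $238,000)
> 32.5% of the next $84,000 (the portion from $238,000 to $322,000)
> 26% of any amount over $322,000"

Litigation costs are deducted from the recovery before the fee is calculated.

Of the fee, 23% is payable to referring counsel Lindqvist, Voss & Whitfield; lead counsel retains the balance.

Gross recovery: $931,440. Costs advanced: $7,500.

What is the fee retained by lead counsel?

Fee base (net of costs): $931,440 − $7,500 = $923,940
First $159,000 at 40% = $63,600.00
Next $79,000 at 37% = $29,230.00
Next $84,000 at 32.5% = $27,300.00
Remaining $601,940 at 26% = $156,504.40
Fee: $63,600.00 + $29,230.00 + $27,300.00 + $156,504.40 = $276,634.40
Referral share: 23% of $276,634.40 = $63,625.91; lead counsel retains $276,634.40 − $63,625.91 = $213,008.49.

$213,008.49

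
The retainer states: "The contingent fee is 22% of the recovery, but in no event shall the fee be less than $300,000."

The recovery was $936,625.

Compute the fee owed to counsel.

22% of $936,625 = $206,057.50
That is below the $300,000 minimum, so the minimum applies.

$300,000.00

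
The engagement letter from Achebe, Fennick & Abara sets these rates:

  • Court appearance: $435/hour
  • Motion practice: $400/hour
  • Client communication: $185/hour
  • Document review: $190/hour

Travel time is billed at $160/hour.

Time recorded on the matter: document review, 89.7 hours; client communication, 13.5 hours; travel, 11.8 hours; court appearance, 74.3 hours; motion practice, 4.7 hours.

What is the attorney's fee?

Court appearance: 74.3 × $435 = $32,320.50
Motion practice: 4.7 × $400 = $1,880.00
Client communication: 13.5 × $185 = $2,497.50
Document review: 89.7 × $190 = $17,043.00
Subtotal: $32,320.50 + $1,880.00 + $2,497.50 + $17,043.00 = $53,741.00
Travel: 11.8 × $160 = $1,888.00
Total: $53,741.00 + $1,888.00 = $55,629.00

$55,629.00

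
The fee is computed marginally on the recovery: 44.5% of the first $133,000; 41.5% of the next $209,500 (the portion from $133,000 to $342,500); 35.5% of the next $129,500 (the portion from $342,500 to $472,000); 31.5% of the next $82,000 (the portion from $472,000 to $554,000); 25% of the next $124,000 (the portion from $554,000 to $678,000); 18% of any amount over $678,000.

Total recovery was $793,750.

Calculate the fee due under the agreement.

$269,765.00

First $133,000 at 44.5% = $59,185.00
Next $209,500 at 41.5% = $86,942.50
Next $129,500 at 35.5% = $45,972.50
Next $82,000 at 31.5% = $25,830.00
Next $124,000 at 25% = $31,000.00
Remaining $115,750 at 18% = $20,835.00
Fee: $59,185.00 + $86,942.50 + $45,972.50 + $25,830.00 + $31,000.00 + $20,835.00 = $269,765.00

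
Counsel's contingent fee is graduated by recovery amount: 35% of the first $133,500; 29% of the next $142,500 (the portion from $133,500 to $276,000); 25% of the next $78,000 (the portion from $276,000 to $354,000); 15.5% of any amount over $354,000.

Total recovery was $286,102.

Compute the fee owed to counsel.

$90,575.50

First $133,500 at 35% = $46,725.00
Next $142,500 at 29% = $41,325.00
Remaining $10,102 at 25% = $2,525.50
Fee: $46,725.00 + $41,325.00 + $2,525.50 = $90,575.50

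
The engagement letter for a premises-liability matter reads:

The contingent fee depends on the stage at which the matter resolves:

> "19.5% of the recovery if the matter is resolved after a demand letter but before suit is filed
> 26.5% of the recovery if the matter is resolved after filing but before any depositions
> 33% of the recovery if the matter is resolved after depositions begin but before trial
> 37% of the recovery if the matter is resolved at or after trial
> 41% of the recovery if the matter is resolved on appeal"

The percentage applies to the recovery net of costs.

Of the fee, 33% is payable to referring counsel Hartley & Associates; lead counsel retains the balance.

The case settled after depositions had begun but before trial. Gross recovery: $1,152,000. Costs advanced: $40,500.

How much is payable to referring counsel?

$121,042.35

Fee base (net of costs): $1,152,000 − $40,500 = $1,111,500
The matter settled after depositions had begun but before trial, so the 33% rate applies.
$1,111,500 × 33% = $366,795.00
Referral share: 33% of $366,795.00 = $121,042.35; lead counsel retains $366,795.00 − $121,042.35 = $245,752.65.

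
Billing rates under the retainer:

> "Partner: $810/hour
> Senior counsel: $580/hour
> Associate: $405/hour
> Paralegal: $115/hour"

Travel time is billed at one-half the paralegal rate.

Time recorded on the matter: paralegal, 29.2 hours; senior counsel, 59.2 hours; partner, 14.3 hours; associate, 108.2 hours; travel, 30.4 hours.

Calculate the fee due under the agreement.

$94,846.00

Partner: 14.3 × $810 = $11,583.00
Senior counsel: 59.2 × $580 = $34,336.00
Associate: 108.2 × $405 = $43,821.00
Paralegal: 29.2 × $115 = $3,358.00
Subtotal: $11,583.00 + $34,336.00 + $43,821.00 + $3,358.00 = $93,098.00
Travel: 30.4 × ($115 ÷ 2) = 30.4 × $57.50 = $1,748.00
Total: $93,098.00 + $1,748.00 = $94,846.00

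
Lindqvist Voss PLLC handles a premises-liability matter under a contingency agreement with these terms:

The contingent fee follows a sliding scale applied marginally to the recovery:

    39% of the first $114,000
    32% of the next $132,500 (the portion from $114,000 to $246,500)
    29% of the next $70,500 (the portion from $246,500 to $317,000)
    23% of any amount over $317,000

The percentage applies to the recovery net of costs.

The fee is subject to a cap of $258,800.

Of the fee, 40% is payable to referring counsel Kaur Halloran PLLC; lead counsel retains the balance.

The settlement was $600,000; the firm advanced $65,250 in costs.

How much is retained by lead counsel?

$94,432.50

Fee base (net of costs): $600,000 − $65,250 = $534,750
First $114,000 at 39% = $44,460.00
Next $132,500 at 32% = $42,400.00
Next $70,500 at 29% = $20,445.00
Remaining $217,750 at 23% = $50,082.50
Fee: $44,460.00 + $42,400.00 + $20,445.00 + $50,082.50 = $157,387.50
$157,387.50 is under the $258,800 cap.
Referral share: 40% of $157,387.50 = $62,955.00; lead counsel retains $157,387.50 − $62,955.00 = $94,432.50.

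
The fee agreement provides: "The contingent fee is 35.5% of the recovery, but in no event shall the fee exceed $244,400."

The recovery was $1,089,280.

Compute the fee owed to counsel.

35.5% of $1,089,280 = $386,694.40
That exceeds the $244,400 cap, so the fee is capped at $244,400.

$244,400.00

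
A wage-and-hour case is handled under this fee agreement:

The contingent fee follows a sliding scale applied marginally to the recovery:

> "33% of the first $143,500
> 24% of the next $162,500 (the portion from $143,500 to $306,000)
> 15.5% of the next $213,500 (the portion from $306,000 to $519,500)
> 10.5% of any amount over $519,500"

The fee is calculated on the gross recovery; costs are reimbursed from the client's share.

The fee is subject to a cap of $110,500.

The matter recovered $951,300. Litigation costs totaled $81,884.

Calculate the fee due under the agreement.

Fee base is the gross recovery, $951,300; costs are reimbursed separately.
First $143,500 at 33% = $47,355.00
Next $162,500 at 24% = $39,000.00
Next $213,500 at 15.5% = $33,092.50
Remaining $431,800 at 10.5% = $45,339.00
Fee: $47,355.00 + $39,000.00 + $33,092.50 + $45,339.00 = $164,786.50
$164,786.50 exceeds the $110,500 cap, so the fee is capped at $110,500.00.

$110,500.00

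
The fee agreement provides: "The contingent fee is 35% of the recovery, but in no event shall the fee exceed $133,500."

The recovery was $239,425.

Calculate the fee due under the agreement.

$83,798.75

35% of $239,425 = $83,798.75
That is under the $133,500 cap.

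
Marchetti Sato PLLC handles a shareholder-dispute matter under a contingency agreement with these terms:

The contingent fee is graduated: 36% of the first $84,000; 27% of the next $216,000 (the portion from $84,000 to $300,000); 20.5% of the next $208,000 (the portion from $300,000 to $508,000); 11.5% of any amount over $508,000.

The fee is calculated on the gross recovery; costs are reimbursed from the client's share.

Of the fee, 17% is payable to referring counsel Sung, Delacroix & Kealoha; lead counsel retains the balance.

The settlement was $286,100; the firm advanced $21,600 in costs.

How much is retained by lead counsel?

Fee base is the gross recovery, $286,100; costs are reimbursed separately.
First $84,000 at 36% = $30,240.00
Remaining $202,100 at 27% = $54,567.00
Fee: $30,240.00 + $54,567.00 = $84,807.00
Referral share: 17% of $84,807.00 = $14,417.19; lead counsel retains $84,807.00 − $14,417.19 = $70,389.81.

$70,389.81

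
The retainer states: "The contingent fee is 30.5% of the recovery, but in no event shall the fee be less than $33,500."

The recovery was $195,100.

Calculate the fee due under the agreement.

30.5% of $195,100 = $59,505.50
That exceeds the $33,500 minimum.

$59,505.50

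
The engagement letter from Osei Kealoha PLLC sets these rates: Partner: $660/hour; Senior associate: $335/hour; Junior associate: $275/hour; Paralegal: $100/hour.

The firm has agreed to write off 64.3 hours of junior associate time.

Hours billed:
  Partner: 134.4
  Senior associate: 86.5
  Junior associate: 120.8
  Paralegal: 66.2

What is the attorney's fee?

$139,839.00

Partner: 134.4 × $660 = $88,704.00
Senior associate: 86.5 × $335 = $28,977.50
Junior associate: 120.8 × $275 = $33,220.00
Paralegal: 66.2 × $100 = $6,620.00
Subtotal: $157,521.50
Write-off: 64.3 × $275 = $17,682.50
Total: $157,521.50 − $17,682.50 = $139,839.00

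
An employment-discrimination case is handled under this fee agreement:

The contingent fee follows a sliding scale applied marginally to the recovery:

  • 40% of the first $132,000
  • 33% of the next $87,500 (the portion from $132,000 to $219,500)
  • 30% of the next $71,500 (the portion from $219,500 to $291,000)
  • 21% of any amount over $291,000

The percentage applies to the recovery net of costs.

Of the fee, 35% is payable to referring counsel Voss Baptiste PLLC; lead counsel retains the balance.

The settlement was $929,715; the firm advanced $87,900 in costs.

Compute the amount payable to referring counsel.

$76,578.65

Fee base (net of costs): $929,715 − $87,900 = $841,815
First $132,000 at 40% = $52,800.00
Next $87,500 at 33% = $28,875.00
Next $71,500 at 30% = $21,450.00
Remaining $550,815 at 21% = $115,671.15
Fee: $52,800.00 + $28,875.00 + $21,450.00 + $115,671.15 = $218,796.15
Referral share: 35% of $218,796.15 = $76,578.65; lead counsel retains $218,796.15 − $76,578.65 = $142,217.50.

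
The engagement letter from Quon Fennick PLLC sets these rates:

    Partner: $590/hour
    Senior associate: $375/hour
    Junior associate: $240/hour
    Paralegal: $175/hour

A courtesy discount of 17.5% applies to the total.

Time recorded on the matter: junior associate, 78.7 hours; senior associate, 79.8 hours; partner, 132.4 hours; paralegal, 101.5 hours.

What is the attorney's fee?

Partner: 132.4 × $590 = $78,116.00
Senior associate: 79.8 × $375 = $29,925.00
Junior associate: 78.7 × $240 = $18,888.00
Paralegal: 101.5 × $175 = $17,762.50
Subtotal: $144,691.50
Less 17.5% discount: −$25,321.01
Total: $144,691.50 − $25,321.01 = $119,370.49

$119,370.49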